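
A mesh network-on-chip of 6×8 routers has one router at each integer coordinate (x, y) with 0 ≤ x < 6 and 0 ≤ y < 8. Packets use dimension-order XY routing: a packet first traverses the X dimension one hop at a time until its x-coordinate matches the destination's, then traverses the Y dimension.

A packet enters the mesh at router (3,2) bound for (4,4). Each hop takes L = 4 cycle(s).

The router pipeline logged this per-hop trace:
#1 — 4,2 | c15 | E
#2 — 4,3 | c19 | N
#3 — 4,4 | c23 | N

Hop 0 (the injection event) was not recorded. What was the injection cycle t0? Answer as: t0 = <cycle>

t0 = 11

Hop 1 reached at cycle 15; hop k is at t0 + k·L.
So t0 = 15 − 1·4 = 11.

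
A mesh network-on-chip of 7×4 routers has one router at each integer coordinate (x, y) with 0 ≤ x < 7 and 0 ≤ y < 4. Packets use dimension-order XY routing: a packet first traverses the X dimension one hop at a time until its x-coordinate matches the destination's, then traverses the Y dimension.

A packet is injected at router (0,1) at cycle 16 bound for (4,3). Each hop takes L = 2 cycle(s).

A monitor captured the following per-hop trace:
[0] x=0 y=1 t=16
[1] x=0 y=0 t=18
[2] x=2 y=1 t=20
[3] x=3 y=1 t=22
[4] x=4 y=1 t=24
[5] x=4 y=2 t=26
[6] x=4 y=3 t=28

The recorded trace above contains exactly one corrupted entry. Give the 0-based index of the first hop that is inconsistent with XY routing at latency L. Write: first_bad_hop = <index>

  1: Δx=+0 Δy=-1 Δt=2 [BAD: Y-move but x=0≠4]

first_bad_hop = 1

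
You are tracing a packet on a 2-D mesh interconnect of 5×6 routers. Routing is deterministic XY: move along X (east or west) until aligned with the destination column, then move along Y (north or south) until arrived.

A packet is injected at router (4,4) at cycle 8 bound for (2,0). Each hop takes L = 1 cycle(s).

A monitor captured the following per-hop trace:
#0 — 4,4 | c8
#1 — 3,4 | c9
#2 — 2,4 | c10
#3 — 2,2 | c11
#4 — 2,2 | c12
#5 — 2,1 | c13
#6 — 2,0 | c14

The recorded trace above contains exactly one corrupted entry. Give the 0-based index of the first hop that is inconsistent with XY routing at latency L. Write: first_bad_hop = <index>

first_bad_hop = 3

[1] (-1,+0) / 1c ⇒ ok
[2] (-1,+0) / 1c ⇒ ok
[3] (+0,-2) / 1c ⇒ BAD: non-unit step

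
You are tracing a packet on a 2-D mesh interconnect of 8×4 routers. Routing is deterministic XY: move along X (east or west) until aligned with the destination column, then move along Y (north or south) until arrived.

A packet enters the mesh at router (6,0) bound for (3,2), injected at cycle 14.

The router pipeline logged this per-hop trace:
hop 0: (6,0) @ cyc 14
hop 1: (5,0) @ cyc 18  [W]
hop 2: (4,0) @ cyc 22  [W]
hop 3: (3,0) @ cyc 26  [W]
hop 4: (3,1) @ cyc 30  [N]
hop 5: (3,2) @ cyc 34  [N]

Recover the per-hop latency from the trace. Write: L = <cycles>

cyc[1] − cyc[0] = 18 − 14 = 4.
Per-hop latency L = Δcyc = 4.

L = 4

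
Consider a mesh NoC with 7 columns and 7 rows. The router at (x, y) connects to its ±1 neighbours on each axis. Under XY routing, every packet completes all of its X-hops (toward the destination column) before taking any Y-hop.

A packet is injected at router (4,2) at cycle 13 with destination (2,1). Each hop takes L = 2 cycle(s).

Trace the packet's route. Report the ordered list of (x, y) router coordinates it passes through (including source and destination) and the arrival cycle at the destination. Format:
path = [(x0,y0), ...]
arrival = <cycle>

path = [(4,2), (3,2), (2,2), (2,1)]
arrival = 19

src (4,2)  cyc=13
W→(3,2)  cyc=15
W→(2,2)  cyc=17
S→(2,1)  cyc=19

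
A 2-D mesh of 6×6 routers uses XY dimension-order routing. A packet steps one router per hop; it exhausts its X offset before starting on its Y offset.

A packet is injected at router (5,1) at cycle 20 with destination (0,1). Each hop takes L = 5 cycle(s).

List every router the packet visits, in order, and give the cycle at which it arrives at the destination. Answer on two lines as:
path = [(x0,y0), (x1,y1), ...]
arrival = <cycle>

path = [(5,1), (4,1), (3,1), (2,1), (1,1), (0,1)]
arrival = 45

#0 — 5,1 | c20
#1 — 4,1 | c25 | W
#2 — 3,1 | c30 | W
#3 — 2,1 | c35 | W
#4 — 1,1 | c40 | W
#5 — 0,1 | c45 | W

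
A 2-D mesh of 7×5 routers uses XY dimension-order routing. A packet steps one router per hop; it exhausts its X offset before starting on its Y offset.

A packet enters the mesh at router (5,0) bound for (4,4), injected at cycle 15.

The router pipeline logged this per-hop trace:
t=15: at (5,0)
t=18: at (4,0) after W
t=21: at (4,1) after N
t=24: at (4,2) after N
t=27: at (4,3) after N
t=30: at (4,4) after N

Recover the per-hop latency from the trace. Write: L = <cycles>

L = 3

Δcyc across hop 0→1: 18 − 15 = 3.
Each hop adds L, hence L = 3.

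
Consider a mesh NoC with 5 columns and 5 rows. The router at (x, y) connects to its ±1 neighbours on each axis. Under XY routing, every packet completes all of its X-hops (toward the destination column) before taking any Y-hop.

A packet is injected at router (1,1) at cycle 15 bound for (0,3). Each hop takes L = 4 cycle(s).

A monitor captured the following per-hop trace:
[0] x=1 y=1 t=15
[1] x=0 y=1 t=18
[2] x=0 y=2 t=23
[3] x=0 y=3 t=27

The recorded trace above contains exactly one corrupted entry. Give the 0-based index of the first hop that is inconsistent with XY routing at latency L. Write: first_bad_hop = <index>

  1: Δx=-1 Δy=+0 Δt=3 [BAD: Δcyc=3≠L]

first_bad_hop = 1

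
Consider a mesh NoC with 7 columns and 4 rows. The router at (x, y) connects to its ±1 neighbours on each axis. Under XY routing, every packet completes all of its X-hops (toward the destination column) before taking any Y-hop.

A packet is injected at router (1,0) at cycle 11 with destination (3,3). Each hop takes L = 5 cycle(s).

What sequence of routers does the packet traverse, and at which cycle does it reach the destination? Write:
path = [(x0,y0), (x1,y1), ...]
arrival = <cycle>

path = [(1,0), (2,0), (3,0), (3,1), (3,2), (3,3)]
arrival = 36

t=11: at (1,0)
t=16: at (2,0) after E
t=21: at (3,0) after E
t=26: at (3,1) after N
t=31: at (3,2) after N
t=36: at (3,3) after N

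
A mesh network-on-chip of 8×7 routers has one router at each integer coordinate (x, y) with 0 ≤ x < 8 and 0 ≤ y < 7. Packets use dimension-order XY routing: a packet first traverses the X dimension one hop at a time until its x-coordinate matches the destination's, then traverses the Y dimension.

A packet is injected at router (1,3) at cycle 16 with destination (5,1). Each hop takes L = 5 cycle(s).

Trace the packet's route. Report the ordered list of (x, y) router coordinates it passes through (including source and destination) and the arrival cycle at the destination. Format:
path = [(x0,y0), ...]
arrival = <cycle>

t=16: at (1,3)
t=21: at (2,3) after E
t=26: at (3,3) after E
t=31: at (4,3) after E
t=36: at (5,3) after E
t=41: at (5,2) after S
t=46: at (5,1) after S

path = [(1,3), (2,3), (3,3), (4,3), (5,3), (5,2), (5,1)]
arrival = 46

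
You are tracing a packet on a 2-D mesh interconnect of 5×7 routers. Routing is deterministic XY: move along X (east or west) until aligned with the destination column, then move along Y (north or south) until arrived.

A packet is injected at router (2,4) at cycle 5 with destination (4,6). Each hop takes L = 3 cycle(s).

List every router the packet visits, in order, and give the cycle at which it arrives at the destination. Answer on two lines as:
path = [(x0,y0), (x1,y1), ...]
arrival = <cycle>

path = [(2,4), (3,4), (4,4), (4,5), (4,6)]
arrival = 17

t=5: at (2,4)
t=8: at (3,4) after E
t=11: at (4,4) after E
t=14: at (4,5) after N
t=17: at (4,6) after N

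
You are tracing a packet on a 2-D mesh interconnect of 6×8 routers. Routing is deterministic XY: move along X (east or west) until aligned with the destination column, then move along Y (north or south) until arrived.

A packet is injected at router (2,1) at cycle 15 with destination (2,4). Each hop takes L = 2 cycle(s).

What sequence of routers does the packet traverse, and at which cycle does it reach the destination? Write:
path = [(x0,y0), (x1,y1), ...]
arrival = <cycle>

path = [(2,1), (2,2), (2,3), (2,4)]
arrival = 21

#0 — 2,1 | c15
#1 — 2,2 | c17 | N
#2 — 2,3 | c19 | N
#3 — 2,4 | c21 | N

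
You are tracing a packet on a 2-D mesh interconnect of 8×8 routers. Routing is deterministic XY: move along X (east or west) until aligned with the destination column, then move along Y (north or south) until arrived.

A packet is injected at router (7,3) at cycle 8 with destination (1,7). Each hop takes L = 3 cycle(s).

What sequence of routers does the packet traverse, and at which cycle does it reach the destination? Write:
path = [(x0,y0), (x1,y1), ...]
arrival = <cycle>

path = [(7,3), (6,3), (5,3), (4,3), (3,3), (2,3), (1,3), (1,4), (1,5), (1,6), (1,7)]
arrival = 38

t=8: at (7,3)
t=11: at (6,3) after W
t=14: at (5,3) after W
t=17: at (4,3) after W
t=20: at (3,3) after W
t=23: at (2,3) after W
t=26: at (1,3) after W
t=29: at (1,4) after N
t=32: at (1,5) after N
t=35: at (1,6) after N
t=38: at (1,7) after N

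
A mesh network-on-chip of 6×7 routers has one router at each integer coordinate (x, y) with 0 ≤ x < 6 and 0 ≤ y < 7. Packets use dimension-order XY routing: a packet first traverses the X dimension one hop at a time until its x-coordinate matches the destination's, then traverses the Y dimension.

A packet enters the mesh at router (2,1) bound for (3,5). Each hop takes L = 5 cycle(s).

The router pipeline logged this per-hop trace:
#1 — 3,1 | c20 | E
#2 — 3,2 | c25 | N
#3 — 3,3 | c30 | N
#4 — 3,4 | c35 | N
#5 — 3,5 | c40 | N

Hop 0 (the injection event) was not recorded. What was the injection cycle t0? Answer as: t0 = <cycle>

At hop 1 the cycle is 20; in general cyc_k = t0 + kL.
So t0 = 20 − 1·5 = 15.

t0 = 15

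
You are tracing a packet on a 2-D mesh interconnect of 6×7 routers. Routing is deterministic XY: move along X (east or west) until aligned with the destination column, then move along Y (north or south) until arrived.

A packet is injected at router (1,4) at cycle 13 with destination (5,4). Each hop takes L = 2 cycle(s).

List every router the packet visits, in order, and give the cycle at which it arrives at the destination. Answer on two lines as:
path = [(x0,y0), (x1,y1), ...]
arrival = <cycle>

[0] x=1 y=4 t=13
[1] x=2 y=4 t=15 →E
[2] x=3 y=4 t=17 →E
[3] x=4 y=4 t=19 →E
[4] x=5 y=4 t=21 →E

path = [(1,4), (2,4), (3,4), (4,4), (5,4)]
arrival = 21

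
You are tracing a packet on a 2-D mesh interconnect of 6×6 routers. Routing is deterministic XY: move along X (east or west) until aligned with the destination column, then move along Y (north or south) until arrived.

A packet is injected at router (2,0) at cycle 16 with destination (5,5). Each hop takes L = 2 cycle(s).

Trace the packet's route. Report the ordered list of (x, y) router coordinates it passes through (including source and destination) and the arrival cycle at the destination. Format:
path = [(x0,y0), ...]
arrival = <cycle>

[0] x=2 y=0 t=16
[1] x=3 y=0 t=18 →E
[2] x=4 y=0 t=20 →E
[3] x=5 y=0 t=22 →E
[4] x=5 y=1 t=24 →N
[5] x=5 y=2 t=26 →N
[6] x=5 y=3 t=28 →N
[7] x=5 y=4 t=30 →N
[8] x=5 y=5 t=32 →N

path = [(2,0), (3,0), (4,0), (5,0), (5,1), (5,2), (5,3), (5,4), (5,5)]
arrival = 32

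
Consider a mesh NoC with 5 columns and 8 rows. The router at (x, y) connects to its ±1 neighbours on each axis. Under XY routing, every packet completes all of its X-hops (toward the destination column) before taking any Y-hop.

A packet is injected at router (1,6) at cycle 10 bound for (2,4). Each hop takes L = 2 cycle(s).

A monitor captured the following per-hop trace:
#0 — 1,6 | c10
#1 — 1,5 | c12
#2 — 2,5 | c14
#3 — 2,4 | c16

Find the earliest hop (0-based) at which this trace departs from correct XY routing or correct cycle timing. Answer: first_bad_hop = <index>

first_bad_hop = 1

[1] (+0,-1) / 2c ⇒ BAD: Y-move but x=1≠2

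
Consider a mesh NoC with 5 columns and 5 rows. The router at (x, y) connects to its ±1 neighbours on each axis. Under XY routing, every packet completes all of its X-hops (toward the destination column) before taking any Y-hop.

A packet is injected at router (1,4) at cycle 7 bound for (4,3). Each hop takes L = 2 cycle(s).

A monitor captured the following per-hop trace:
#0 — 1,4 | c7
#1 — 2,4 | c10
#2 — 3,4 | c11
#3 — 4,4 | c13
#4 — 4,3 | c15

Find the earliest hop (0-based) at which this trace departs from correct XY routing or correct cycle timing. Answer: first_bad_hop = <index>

  1: Δx=+1 Δy=+0 Δt=3 [BAD: Δcyc=3≠L]

first_bad_hop = 1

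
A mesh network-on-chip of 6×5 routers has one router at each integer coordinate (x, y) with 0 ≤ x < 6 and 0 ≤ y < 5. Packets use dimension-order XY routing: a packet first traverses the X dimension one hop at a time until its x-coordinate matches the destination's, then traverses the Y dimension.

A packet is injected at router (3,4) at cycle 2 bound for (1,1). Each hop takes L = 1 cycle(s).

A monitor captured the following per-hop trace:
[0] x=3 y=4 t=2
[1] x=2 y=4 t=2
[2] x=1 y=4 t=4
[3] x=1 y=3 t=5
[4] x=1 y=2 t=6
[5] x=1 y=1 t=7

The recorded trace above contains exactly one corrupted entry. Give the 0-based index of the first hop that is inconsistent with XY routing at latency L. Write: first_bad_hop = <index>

first_bad_hop = 1

[1] (-1,+0) / 0c ⇒ BAD: Δcyc=0≠L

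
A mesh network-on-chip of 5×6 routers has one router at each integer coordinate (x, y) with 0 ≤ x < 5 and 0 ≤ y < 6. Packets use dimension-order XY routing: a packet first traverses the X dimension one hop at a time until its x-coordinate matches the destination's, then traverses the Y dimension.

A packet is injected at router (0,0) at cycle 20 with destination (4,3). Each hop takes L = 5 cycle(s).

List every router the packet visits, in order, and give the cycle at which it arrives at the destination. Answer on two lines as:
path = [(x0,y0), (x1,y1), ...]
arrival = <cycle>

hop 0: (0,0) @ cyc 20
hop 1: (1,0) @ cyc 25  [E]
hop 2: (2,0) @ cyc 30  [E]
hop 3: (3,0) @ cyc 35  [E]
hop 4: (4,0) @ cyc 40  [E]
hop 5: (4,1) @ cyc 45  [N]
hop 6: (4,2) @ cyc 50  [N]
hop 7: (4,3) @ cyc 55  [N]

path = [(0,0), (1,0), (2,0), (3,0), (4,0), (4,1), (4,2), (4,3)]
arrival = 55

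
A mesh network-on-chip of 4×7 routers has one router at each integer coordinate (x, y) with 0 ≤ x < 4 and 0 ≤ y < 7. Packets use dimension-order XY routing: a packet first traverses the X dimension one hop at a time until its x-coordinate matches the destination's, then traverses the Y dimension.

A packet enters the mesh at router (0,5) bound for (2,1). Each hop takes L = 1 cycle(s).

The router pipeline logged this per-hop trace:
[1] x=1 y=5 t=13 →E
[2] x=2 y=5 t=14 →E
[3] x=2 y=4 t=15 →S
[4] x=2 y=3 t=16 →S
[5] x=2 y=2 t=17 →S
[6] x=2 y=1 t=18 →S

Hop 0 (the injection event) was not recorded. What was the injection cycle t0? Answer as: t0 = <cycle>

The first recorded entry is hop 1 at cycle 13.
Therefore t0 = 13 − L = 12.

t0 = 12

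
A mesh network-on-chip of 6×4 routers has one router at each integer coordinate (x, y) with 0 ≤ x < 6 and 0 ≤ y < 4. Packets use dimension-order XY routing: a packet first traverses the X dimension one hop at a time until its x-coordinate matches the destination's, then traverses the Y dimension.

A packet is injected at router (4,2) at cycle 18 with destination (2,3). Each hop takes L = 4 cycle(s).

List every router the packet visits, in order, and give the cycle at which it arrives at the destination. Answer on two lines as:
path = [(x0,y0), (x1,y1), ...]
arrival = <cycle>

path = [(4,2), (3,2), (2,2), (2,3)]
arrival = 30

hop 0: (4,2) @ cyc 18
hop 1: (3,2) @ cyc 22  [W]
hop 2: (2,2) @ cyc 26  [W]
hop 3: (2,3) @ cyc 30  [N]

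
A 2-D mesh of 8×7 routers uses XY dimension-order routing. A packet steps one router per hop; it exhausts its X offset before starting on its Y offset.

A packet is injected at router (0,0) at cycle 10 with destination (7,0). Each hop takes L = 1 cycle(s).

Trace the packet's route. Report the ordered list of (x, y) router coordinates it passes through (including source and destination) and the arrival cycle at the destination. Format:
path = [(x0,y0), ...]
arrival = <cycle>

[0] x=0 y=0 t=10
[1] x=1 y=0 t=11 →E
[2] x=2 y=0 t=12 →E
[3] x=3 y=0 t=13 →E
[4] x=4 y=0 t=14 →E
[5] x=5 y=0 t=15 →E
[6] x=6 y=0 t=16 →E
[7] x=7 y=0 t=17 →E

path = [(0,0), (1,0), (2,0), (3,0), (4,0), (5,0), (6,0), (7,0)]
arrival = 17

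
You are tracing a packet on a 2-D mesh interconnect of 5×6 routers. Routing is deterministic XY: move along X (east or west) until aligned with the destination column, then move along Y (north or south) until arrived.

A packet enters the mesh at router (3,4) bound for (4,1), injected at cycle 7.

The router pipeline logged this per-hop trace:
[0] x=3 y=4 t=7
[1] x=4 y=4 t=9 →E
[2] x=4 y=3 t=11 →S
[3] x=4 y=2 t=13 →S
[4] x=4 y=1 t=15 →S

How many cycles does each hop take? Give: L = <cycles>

L = 2

From hop 0 (7) to hop 1 (9): +2 cycles.
Each hop adds L, hence L = 2.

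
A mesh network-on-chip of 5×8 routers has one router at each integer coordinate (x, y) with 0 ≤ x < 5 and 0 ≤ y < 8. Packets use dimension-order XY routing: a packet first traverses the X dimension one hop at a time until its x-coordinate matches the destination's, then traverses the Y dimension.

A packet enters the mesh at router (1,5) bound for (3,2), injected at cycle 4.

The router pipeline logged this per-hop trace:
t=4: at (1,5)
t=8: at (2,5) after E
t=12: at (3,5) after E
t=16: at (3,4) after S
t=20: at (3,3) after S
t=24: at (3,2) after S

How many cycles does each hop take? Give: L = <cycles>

Δcyc across hop 0→1: 8 − 4 = 4.
One hop costs L cycles, so L = 4.

L = 4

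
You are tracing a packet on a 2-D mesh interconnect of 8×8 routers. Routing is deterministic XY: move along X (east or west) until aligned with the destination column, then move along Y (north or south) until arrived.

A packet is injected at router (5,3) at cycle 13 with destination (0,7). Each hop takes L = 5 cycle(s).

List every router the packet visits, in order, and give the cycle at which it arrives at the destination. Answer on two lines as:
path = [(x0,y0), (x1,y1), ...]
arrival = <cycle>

src (5,3)  cyc=13
W→(4,3)  cyc=18
W→(3,3)  cyc=23
W→(2,3)  cyc=28
W→(1,3)  cyc=33
W→(0,3)  cyc=38
N→(0,4)  cyc=43
N→(0,5)  cyc=48
N→(0,6)  cyc=53
N→(0,7)  cyc=58

path = [(5,3), (4,3), (3,3), (2,3), (1,3), (0,3), (0,4), (0,5), (0,6), (0,7)]
arrival = 58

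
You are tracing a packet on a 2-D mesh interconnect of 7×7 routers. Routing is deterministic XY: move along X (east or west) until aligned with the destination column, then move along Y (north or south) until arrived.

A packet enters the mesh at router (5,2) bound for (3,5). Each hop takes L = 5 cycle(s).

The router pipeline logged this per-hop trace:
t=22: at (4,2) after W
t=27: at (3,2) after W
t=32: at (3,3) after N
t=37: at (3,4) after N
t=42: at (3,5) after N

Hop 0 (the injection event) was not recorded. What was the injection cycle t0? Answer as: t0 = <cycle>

At hop 1 the cycle is 22; in general cyc_k = t0 + kL.
So t0 = 22 − 1·5 = 17.

t0 = 17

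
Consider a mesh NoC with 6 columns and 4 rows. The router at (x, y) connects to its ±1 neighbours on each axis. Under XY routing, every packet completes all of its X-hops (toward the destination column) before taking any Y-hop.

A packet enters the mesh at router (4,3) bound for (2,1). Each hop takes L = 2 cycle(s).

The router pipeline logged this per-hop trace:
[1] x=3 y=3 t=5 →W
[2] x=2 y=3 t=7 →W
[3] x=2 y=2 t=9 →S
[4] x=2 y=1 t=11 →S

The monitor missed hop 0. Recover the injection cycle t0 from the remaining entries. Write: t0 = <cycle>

Hop 1 reached at cycle 5; hop k is at t0 + k·L.
Subtract one hop: t0 = 5 − 2 = 3.

t0 = 3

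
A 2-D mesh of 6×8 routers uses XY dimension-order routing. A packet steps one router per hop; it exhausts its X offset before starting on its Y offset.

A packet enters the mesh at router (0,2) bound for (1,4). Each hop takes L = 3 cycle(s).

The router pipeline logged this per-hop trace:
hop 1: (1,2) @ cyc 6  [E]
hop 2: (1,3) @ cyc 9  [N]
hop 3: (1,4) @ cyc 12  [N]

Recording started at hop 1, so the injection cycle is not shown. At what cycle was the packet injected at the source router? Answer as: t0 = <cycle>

t0 = 3

cyc[1] = 6 and cyc[k] = t0 + k·L for every k.
So t0 = 6 − 1·3 = 3.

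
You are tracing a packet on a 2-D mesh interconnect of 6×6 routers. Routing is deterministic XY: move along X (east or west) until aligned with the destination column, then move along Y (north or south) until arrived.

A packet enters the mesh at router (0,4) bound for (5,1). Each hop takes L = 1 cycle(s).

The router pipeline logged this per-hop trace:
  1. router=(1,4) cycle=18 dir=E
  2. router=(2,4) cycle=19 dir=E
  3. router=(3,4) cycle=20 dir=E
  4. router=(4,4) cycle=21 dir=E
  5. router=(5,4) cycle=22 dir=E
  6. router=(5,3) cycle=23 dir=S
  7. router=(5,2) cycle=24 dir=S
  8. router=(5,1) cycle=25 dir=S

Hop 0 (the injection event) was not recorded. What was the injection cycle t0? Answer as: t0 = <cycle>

t0 = 17

cyc[1] = 18 and cyc[k] = t0 + k·L for every k.
Therefore t0 = 18 − L = 17.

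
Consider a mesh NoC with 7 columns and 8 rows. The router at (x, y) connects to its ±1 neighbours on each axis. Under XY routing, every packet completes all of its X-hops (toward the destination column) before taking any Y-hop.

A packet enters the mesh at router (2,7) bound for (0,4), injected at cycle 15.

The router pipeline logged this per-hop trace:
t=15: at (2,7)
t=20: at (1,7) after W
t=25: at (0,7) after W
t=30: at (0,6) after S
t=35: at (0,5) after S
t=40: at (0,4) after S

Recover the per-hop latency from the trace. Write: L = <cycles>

L = 5

From hop 0 (15) to hop 1 (20): +5 cycles.
Each hop adds L, hence L = 5.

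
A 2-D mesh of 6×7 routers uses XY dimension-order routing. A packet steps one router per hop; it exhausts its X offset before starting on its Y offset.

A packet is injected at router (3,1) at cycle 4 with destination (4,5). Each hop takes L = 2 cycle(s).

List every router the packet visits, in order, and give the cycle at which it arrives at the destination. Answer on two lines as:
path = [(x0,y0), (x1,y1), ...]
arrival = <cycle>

path = [(3,1), (4,1), (4,2), (4,3), (4,4), (4,5)]
arrival = 14

src (3,1)  cyc=4
E→(4,1)  cyc=6
N→(4,2)  cyc=8
N→(4,3)  cyc=10
N→(4,4)  cyc=12
N→(4,5)  cyc=14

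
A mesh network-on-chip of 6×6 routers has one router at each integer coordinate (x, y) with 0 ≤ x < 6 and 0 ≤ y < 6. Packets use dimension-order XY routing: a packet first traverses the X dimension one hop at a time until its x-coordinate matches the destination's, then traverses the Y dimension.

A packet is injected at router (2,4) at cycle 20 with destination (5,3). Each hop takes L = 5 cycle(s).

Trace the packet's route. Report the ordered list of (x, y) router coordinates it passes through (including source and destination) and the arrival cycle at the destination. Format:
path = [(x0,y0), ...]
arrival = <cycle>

path = [(2,4), (3,4), (4,4), (5,4), (5,3)]
arrival = 40

#0 — 2,4 | c20
#1 — 3,4 | c25 | E
#2 — 4,4 | c30 | E
#3 — 5,4 | c35 | E
#4 — 5,3 | c40 | S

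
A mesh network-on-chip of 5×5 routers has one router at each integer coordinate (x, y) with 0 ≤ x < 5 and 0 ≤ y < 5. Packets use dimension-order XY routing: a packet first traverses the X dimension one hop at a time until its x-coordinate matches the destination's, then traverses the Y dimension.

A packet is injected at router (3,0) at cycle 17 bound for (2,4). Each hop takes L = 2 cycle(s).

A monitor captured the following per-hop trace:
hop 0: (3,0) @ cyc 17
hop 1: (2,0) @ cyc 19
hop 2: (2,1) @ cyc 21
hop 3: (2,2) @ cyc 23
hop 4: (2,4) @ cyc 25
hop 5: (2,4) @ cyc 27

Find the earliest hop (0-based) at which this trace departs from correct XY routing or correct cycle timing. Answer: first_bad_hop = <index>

first_bad_hop = 4

[1] (-1,+0) / 2c ⇒ ok
[2] (+0,+1) / 2c ⇒ ok
[3] (+0,+1) / 2c ⇒ ok
[4] (+0,+2) / 2c ⇒ BAD: non-unit step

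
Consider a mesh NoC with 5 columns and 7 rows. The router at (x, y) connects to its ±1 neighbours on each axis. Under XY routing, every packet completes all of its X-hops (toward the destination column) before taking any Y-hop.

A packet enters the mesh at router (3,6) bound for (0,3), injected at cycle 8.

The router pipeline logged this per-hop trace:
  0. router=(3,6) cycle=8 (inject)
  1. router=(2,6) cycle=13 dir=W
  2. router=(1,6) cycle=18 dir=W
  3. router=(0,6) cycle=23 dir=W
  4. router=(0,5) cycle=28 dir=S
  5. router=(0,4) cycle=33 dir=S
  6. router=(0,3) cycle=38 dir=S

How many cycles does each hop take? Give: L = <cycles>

L = 5

cyc[1] − cyc[0] = 13 − 8 = 5.
Per-hop latency L = Δcyc = 5.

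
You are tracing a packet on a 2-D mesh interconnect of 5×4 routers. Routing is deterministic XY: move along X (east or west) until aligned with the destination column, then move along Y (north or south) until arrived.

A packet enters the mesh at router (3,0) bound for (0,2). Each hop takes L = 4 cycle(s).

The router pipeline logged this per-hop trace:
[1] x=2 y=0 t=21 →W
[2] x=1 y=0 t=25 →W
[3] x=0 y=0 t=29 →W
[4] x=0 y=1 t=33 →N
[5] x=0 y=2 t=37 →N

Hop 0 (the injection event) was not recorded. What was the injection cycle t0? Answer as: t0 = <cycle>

t0 = 17

At hop 1 the cycle is 21; in general cyc_k = t0 + kL.
So t0 = 21 − 1·4 = 17.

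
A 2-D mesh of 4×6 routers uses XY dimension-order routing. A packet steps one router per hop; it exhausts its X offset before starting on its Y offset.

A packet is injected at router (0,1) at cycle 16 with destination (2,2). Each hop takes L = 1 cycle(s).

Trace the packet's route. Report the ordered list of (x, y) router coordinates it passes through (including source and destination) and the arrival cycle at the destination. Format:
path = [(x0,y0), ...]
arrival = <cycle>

path = [(0,1), (1,1), (2,1), (2,2)]
arrival = 19

src (0,1)  cyc=16
E→(1,1)  cyc=17
E→(2,1)  cyc=18
N→(2,2)  cyc=19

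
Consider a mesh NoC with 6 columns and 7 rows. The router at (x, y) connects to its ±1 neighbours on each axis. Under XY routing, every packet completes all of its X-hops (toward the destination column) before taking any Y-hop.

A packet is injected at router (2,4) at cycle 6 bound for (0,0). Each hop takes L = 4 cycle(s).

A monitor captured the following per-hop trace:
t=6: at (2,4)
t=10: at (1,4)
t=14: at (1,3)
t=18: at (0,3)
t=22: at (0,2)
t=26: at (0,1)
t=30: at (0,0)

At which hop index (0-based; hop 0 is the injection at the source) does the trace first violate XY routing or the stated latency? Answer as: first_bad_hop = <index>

hop 1: step (-1,+0), +4 cyc — ok
hop 2: step (+0,-1), +4 cyc — BAD: Y-move but x=1≠0

first_bad_hop = 2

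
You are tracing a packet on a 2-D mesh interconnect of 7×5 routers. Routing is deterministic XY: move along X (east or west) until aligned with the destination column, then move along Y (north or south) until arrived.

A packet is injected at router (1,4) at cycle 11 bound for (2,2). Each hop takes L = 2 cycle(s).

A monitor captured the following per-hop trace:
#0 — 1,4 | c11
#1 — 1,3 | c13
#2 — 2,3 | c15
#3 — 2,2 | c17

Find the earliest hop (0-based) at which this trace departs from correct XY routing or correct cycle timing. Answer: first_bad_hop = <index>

first_bad_hop = 1

[1] (+0,-1) / 2c ⇒ BAD: Y-move but x=1≠2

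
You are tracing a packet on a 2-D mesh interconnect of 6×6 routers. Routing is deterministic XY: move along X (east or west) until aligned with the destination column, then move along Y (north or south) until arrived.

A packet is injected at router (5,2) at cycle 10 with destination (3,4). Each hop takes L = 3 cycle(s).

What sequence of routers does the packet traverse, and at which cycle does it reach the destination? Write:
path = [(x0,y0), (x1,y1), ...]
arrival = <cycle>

  0. router=(5,2) cycle=10 (inject)
  1. router=(4,2) cycle=13 dir=W
  2. router=(3,2) cycle=16 dir=W
  3. router=(3,3) cycle=19 dir=N
  4. router=(3,4) cycle=22 dir=N

path = [(5,2), (4,2), (3,2), (3,3), (3,4)]
arrival = 22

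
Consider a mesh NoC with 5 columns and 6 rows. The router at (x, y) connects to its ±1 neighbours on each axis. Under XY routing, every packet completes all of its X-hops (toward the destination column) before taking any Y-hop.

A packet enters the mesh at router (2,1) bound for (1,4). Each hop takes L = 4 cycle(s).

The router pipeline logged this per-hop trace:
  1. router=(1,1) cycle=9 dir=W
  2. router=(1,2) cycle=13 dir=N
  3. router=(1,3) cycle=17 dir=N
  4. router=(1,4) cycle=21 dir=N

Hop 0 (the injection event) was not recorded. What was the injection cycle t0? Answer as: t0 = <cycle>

t0 = 5

At hop 1 the cycle is 9; in general cyc_k = t0 + kL.
So t0 = 9 − 1·4 = 5.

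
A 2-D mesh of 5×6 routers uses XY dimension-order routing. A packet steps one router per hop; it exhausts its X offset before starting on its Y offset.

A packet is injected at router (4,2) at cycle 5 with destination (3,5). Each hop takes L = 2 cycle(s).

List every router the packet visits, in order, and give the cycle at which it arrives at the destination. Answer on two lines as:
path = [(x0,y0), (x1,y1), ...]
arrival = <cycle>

path = [(4,2), (3,2), (3,3), (3,4), (3,5)]
arrival = 13

  0. router=(4,2) cycle=5 (inject)
  1. router=(3,2) cycle=7 dir=W
  2. router=(3,3) cycle=9 dir=N
  3. router=(3,4) cycle=11 dir=N
  4. router=(3,5) cycle=13 dir=N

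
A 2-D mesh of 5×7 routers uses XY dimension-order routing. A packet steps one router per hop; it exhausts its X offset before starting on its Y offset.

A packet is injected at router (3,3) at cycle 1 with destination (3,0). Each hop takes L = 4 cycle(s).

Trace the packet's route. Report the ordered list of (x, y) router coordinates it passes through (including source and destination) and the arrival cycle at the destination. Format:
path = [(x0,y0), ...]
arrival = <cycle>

path = [(3,3), (3,2), (3,1), (3,0)]
arrival = 13

t=1: at (3,3)
t=5: at (3,2) after S
t=9: at (3,1) after S
t=13: at (3,0) after S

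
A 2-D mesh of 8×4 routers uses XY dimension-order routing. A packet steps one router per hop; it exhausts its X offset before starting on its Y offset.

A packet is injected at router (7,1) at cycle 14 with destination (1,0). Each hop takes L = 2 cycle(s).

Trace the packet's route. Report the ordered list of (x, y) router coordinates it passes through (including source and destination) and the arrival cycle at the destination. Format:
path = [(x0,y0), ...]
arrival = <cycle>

path = [(7,1), (6,1), (5,1), (4,1), (3,1), (2,1), (1,1), (1,0)]
arrival = 28

t=14: at (7,1)
t=16: at (6,1) after W
t=18: at (5,1) after W
t=20: at (4,1) after W
t=22: at (3,1) after W
t=24: at (2,1) after W
t=26: at (1,1) after W
t=28: at (1,0) after S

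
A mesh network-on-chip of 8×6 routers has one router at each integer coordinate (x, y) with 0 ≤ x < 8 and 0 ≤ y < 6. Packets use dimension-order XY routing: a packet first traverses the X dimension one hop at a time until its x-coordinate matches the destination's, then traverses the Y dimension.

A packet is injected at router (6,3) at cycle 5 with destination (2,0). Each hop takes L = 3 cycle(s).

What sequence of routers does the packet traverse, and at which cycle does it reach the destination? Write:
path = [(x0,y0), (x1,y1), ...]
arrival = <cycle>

hop 0: (6,3) @ cyc 5
hop 1: (5,3) @ cyc 8  [W]
hop 2: (4,3) @ cyc 11  [W]
hop 3: (3,3) @ cyc 14  [W]
hop 4: (2,3) @ cyc 17  [W]
hop 5: (2,2) @ cyc 20  [S]
hop 6: (2,1) @ cyc 23  [S]
hop 7: (2,0) @ cyc 26  [S]

path = [(6,3), (5,3), (4,3), (3,3), (2,3), (2,2), (2,1), (2,0)]
arrival = 26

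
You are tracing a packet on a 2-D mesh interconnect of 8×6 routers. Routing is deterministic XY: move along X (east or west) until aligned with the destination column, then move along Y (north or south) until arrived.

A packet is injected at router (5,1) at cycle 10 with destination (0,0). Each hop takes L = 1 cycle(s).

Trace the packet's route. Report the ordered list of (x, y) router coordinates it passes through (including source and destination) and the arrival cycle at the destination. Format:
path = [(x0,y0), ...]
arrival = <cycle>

#0 — 5,1 | c10
#1 — 4,1 | c11 | W
#2 — 3,1 | c12 | W
#3 — 2,1 | c13 | W
#4 — 1,1 | c14 | W
#5 — 0,1 | c15 | W
#6 — 0,0 | c16 | S

path = [(5,1), (4,1), (3,1), (2,1), (1,1), (0,1), (0,0)]
arrival = 16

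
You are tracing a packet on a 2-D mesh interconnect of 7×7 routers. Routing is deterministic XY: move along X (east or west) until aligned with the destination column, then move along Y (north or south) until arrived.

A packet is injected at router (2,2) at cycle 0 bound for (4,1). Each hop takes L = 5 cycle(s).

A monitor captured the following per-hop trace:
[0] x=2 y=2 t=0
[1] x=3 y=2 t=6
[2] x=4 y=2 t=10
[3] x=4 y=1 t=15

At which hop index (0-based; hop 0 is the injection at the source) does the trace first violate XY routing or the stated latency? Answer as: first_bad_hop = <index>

[1] (+1,+0) / 6c ⇒ BAD: Δcyc=6≠L

first_bad_hop = 1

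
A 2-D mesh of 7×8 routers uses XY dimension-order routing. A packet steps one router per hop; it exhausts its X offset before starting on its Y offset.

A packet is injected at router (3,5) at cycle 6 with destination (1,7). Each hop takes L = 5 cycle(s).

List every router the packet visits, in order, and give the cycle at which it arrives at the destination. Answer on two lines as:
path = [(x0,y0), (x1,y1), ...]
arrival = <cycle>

src (3,5)  cyc=6
W→(2,5)  cyc=11
W→(1,5)  cyc=16
N→(1,6)  cyc=21
N→(1,7)  cyc=26

path = [(3,5), (2,5), (1,5), (1,6), (1,7)]
arrival = 26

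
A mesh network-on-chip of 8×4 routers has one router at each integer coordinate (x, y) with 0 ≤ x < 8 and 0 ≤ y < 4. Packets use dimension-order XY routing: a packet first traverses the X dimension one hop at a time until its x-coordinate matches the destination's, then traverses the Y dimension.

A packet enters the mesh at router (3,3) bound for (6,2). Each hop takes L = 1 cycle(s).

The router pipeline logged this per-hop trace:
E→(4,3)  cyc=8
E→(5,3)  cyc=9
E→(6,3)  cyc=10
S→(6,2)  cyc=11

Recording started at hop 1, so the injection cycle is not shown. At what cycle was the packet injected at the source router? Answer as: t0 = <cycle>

cyc[1] = 8 and cyc[k] = t0 + k·L for every k.
t0 = cyc[1] − L = 8 − 1 = 7.

t0 = 7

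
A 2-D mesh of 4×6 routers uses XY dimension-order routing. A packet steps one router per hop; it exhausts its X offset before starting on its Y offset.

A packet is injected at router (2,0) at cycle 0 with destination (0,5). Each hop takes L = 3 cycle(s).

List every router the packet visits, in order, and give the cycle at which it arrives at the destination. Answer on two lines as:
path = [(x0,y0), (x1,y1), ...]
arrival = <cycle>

path = [(2,0), (1,0), (0,0), (0,1), (0,2), (0,3), (0,4), (0,5)]
arrival = 21

src (2,0)  cyc=0
W→(1,0)  cyc=3
W→(0,0)  cyc=6
N→(0,1)  cyc=9
N→(0,2)  cyc=12
N→(0,3)  cyc=15
N→(0,4)  cyc=18
N→(0,5)  cyc=21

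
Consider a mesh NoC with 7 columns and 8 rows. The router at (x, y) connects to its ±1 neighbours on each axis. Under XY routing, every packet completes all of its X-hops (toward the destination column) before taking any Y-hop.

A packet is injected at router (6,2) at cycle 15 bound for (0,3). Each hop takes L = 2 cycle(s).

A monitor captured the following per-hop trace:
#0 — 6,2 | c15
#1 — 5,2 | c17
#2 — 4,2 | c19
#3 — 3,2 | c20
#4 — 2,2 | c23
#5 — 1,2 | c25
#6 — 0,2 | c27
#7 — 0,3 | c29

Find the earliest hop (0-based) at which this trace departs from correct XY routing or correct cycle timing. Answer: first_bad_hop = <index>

first_bad_hop = 3

check 1→ d=(-1,0) cyc+2: ok
check 2→ d=(-1,0) cyc+2: ok
check 3→ d=(-1,0) cyc+1: BAD: Δcyc=1≠L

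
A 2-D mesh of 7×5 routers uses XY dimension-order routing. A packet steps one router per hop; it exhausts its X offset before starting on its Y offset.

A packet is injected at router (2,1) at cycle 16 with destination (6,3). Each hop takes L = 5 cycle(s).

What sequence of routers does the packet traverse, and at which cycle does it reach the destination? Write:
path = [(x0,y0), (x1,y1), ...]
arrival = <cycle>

hop 0: (2,1) @ cyc 16
hop 1: (3,1) @ cyc 21  [E]
hop 2: (4,1) @ cyc 26  [E]
hop 3: (5,1) @ cyc 31  [E]
hop 4: (6,1) @ cyc 36  [E]
hop 5: (6,2) @ cyc 41  [N]
hop 6: (6,3) @ cyc 46  [N]

path = [(2,1), (3,1), (4,1), (5,1), (6,1), (6,2), (6,3)]
arrival = 46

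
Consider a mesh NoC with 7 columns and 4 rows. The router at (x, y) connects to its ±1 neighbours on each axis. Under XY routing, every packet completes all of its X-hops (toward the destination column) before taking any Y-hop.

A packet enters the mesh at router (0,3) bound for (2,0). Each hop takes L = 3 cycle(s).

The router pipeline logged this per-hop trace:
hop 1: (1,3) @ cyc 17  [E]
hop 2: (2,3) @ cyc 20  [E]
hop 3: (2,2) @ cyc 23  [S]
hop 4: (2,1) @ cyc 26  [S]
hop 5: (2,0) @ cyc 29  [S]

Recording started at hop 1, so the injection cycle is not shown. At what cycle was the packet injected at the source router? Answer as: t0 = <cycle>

cyc[1] = 17 and cyc[k] = t0 + k·L for every k.
Subtract one hop: t0 = 17 − 3 = 14.

t0 = 14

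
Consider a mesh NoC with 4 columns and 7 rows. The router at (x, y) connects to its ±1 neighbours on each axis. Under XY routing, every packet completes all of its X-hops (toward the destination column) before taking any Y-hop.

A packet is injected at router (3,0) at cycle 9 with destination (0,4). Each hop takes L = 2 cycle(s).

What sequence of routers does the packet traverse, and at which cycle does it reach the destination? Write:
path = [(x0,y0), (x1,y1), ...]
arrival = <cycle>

path = [(3,0), (2,0), (1,0), (0,0), (0,1), (0,2), (0,3), (0,4)]
arrival = 23

hop 0: (3,0) @ cyc 9
hop 1: (2,0) @ cyc 11  [W]
hop 2: (1,0) @ cyc 13  [W]
hop 3: (0,0) @ cyc 15  [W]
hop 4: (0,1) @ cyc 17  [N]
hop 5: (0,2) @ cyc 19  [N]
hop 6: (0,3) @ cyc 21  [N]
hop 7: (0,4) @ cyc 23  [N]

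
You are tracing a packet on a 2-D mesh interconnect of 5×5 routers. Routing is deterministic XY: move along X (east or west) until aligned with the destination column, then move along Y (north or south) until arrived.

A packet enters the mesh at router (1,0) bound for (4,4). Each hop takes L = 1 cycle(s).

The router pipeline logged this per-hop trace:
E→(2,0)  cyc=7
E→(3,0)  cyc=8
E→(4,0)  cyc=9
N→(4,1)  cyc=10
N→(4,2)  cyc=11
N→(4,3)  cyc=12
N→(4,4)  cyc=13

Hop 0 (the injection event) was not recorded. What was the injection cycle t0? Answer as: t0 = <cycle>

t0 = 6

At hop 1 the cycle is 7; in general cyc_k = t0 + kL.
So t0 = 7 − 1·1 = 6.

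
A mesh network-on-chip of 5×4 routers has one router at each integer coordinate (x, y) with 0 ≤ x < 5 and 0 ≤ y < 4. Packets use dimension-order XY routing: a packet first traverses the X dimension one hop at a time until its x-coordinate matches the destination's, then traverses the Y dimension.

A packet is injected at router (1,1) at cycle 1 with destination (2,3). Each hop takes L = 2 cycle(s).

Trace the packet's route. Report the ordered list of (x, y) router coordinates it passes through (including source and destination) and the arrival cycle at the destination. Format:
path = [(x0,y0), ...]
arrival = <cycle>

t=1: at (1,1)
t=3: at (2,1) after E
t=5: at (2,2) after N
t=7: at (2,3) after N

path = [(1,1), (2,1), (2,2), (2,3)]
arrival = 7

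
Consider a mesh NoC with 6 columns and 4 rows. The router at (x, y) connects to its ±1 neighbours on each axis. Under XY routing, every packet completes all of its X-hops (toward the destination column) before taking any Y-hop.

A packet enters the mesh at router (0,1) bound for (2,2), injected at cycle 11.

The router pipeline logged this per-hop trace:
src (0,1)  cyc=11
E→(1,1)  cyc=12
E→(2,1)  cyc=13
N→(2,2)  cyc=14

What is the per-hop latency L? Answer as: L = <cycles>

cyc[1] − cyc[0] = 12 − 11 = 1.
That increment is L by definition: L = 1.

L = 1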